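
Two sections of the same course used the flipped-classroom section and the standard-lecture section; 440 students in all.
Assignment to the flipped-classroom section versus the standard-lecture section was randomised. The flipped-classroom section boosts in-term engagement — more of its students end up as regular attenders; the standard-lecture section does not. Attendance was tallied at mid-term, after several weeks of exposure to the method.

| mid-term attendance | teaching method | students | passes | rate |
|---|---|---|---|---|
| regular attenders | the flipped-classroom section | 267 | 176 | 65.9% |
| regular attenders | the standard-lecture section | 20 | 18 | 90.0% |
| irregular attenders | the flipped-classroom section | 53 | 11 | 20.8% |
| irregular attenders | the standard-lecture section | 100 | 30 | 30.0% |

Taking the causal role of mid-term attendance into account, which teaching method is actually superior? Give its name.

the flipped-classroom section

Stratifying would compare teaching methods among students the teaching methods themselves sorted into mid-term attendance groups — a form of selection on an intermediate. The unconditioned pooled rates give the total causal effect.
Pooled: the flipped-classroom section 58.4% vs the standard-lecture section 40.0%; the flipped-classroom section is higher overall.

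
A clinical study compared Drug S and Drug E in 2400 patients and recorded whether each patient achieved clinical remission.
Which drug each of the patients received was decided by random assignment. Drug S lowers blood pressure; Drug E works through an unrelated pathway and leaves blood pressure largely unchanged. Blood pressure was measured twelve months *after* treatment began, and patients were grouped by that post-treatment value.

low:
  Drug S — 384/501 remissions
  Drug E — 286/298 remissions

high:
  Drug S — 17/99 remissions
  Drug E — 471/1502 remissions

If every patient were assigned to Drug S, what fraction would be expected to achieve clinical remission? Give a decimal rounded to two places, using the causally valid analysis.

0.67

The blood pressure-specific comparison favours Drug E throughout, but the pooled figures favour Drug S. The question is whether to condition on blood pressure.
Blood pressure is recorded after the drug and is itself shifted by it — it sits on the causal path from drug to outcome. Conditioning on a mediator would strip out part of the effect we want; the pooled comparison gives the total causal effect.
So P(outcome | do(Drug S)) is just the pooled rate for Drug S: 401/600 = 0.668.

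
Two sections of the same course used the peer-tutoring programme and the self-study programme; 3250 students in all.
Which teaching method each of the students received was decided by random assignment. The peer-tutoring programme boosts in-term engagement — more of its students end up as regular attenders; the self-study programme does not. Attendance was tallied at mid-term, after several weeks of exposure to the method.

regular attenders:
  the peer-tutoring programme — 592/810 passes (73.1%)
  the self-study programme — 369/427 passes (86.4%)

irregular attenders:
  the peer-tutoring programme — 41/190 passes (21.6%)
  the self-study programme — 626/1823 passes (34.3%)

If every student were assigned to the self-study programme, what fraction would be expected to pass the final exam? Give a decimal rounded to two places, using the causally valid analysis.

0.44

Mid-term attendance here is a post-treatment variable shaped by the teaching method; conditioning on it would introduce bias rather than remove it. The overall comparison is the causal one.
So P(outcome | do(the self-study programme)) is just the pooled rate for the self-study programme: 995/2250 = 0.442.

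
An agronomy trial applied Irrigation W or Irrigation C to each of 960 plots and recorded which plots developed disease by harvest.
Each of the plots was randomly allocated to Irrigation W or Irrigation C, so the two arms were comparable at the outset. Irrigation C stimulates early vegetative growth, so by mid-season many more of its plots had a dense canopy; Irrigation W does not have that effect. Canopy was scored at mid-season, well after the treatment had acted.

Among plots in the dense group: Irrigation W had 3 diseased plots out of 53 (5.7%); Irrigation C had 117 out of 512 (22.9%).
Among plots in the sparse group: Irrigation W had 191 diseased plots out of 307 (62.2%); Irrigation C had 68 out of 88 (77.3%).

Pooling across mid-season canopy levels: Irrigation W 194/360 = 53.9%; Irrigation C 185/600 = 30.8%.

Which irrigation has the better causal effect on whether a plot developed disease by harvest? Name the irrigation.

Mid-season canopy here is a post-treatment variable shaped by the irrigation; conditioning on it would introduce bias rather than remove it. The overall comparison is the causal one.
Pooled: Irrigation W 53.9% vs Irrigation C 30.8%; Irrigation C is lower overall.

Irrigation C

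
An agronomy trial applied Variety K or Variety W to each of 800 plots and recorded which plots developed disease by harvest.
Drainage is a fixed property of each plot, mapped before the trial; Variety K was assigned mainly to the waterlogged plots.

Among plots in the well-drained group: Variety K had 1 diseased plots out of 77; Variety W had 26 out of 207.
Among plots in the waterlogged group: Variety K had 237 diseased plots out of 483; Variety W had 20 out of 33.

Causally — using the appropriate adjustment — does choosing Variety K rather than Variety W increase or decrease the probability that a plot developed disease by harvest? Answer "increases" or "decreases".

The field drainage-specific comparison favours Variety K throughout, but the pooled figures favour Variety W. The question is whether to condition on field drainage.
Field drainage satisfies the back-door criterion: it is not a descendant of the variety, and it blocks the spurious path from variety to outcome. Adjusting for it (i.e., using the within-field drainage rates) gives the causal effect.
Within each level — well-drained: 1.3% vs 12.6%; waterlogged: 49.1% vs 60.6% — Variety K is lower every time.

decreases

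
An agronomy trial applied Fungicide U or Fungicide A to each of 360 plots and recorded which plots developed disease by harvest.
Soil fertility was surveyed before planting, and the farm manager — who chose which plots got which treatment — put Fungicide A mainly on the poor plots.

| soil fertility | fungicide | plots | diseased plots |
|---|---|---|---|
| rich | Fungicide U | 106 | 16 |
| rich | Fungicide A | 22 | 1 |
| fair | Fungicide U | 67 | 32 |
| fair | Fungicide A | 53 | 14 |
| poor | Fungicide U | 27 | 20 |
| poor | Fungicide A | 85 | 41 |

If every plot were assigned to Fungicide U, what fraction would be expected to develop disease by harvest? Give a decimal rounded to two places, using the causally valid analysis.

0.44

Soil fertility is set before the fungicide has any effect — it is not caused by the fungicide — and it independently drives the outcome. That makes it a confounder, so the causal comparison is within soil fertility levels.
Standardising Fungicide U to the population soil fertility mix: 0.356·16/106 + 0.333·32/67 + 0.311·20/27 = 0.443.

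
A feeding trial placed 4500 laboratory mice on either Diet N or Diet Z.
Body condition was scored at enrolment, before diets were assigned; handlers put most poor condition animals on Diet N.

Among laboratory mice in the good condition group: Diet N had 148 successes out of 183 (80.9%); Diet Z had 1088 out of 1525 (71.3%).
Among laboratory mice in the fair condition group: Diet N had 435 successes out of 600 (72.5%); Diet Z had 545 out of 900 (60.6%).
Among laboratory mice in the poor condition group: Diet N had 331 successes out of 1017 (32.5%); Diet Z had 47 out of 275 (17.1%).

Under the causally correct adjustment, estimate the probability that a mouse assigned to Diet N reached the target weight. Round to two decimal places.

The stratified and pooled comparisons disagree (Diet N wins within each starting body condition; Diet Z wins overall), so the answer turns on the causal role of starting body condition.
Starting body condition differs across diets for reasons unrelated to any effect of the diet itself, and it separately predicts the outcome — a classic confounder. We must compare within starting body condition levels.
Standardising Diet N to the population starting body condition mix: 0.380·148/183 + 0.333·435/600 + 0.287·331/1017 = 0.642.

0.64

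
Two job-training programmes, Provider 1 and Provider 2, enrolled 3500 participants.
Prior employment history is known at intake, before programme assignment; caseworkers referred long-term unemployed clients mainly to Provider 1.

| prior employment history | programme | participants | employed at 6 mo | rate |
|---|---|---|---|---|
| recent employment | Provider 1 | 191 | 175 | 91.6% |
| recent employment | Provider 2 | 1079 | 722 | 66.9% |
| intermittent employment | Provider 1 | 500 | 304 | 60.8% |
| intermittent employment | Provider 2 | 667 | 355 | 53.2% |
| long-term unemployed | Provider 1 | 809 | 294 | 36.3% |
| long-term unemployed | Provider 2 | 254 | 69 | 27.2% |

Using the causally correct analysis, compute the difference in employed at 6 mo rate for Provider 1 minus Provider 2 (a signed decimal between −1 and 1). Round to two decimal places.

+0.14

The imbalance in prior employment history arose from how participants were allocated, not from anything the programme did; and prior employment history independently affects the outcome. The pooled gap is confounded — condition on prior employment history.
Adjusting over the population distribution of prior employment history: 0.363·(0.916−0.669) + 0.333·(0.608−0.532) + 0.304·(0.363−0.272) = +0.143.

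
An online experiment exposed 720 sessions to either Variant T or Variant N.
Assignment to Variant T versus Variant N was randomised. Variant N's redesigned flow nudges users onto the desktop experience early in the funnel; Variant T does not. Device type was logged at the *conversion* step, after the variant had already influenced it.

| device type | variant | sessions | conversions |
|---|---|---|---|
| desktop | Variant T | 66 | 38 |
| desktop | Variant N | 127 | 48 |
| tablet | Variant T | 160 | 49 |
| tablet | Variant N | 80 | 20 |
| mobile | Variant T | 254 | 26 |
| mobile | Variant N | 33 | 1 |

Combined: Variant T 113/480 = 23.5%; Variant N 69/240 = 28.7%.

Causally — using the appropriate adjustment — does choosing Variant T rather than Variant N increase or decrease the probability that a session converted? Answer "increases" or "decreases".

decreases

The device type-specific comparison favours Variant T throughout, but the pooled figures favour Variant N. The question is whether to condition on device type.
Device type is downstream of the variant. One should not condition on a consequence of treatment, so the overall rates are the right comparison.
Pooled: Variant T 23.5% vs Variant N 28.7%; Variant N is higher overall.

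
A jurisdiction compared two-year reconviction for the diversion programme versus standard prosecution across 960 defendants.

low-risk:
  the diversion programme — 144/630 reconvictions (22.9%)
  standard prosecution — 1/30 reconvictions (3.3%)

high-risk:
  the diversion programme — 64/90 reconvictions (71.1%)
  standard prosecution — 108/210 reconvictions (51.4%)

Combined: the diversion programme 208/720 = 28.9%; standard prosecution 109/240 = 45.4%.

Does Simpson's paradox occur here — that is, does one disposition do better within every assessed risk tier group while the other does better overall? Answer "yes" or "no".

yes

Within each assessed risk tier level (low-risk 22.9% vs 3.3%; high-risk 71.1% vs 51.4%), standard prosecution has the lower rate every time. Pooled: 28.9% vs 45.4% — the diversion programme has the lower rate overall. The two comparisons disagree.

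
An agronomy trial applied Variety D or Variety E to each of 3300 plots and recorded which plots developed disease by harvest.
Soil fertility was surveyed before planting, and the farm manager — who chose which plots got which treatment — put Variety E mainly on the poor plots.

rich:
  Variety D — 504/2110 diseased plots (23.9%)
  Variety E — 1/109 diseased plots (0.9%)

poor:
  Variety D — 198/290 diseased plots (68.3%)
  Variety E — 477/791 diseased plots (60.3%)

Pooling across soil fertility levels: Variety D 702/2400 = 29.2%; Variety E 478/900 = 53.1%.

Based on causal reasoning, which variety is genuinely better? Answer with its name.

Variety E

Variety E is lower inside every soil fertility stratum but Variety D is lower in aggregate. Whether to stratify depends on how soil fertility relates to the variety.
The imbalance in soil fertility arose from how plots were allocated, not from anything the variety did; and soil fertility independently affects the outcome. The pooled gap is confounded — condition on soil fertility.
Within each level — rich: 23.9% vs 0.9%; poor: 68.3% vs 60.3% — Variety E is lower every time.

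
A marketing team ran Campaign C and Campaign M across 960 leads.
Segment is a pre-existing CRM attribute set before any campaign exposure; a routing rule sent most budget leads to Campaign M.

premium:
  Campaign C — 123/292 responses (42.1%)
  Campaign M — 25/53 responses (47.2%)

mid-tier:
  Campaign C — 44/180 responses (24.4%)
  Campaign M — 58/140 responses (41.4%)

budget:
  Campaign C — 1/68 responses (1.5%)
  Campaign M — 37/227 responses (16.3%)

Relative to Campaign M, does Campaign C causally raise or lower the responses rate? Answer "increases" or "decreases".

decreases

Customer segment differs across campaigns for reasons unrelated to any effect of the campaign itself, and it separately predicts the outcome — a classic confounder. We must compare within customer segment levels.
Within each level — premium: 42.1% vs 47.2%; mid-tier: 24.4% vs 41.4%; budget: 1.5% vs 16.3% — Campaign M is higher every time.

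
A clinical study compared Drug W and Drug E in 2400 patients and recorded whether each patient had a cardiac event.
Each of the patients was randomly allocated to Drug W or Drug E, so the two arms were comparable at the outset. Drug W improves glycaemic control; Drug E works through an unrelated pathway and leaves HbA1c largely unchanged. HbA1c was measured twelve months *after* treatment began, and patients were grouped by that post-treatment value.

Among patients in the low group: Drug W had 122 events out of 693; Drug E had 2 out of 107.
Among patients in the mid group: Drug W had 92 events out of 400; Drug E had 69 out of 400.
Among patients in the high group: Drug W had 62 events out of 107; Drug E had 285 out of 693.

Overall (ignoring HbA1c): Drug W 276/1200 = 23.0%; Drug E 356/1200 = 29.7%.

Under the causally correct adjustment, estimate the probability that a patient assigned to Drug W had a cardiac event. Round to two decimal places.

HbA1c is recorded after the drug and is itself shifted by it — it sits on the causal path from drug to outcome. Conditioning on a mediator would strip out part of the effect we want; the pooled comparison gives the total causal effect.
So P(outcome | do(Drug W)) is just the pooled rate for Drug W: 276/1200 = 0.230.

0.23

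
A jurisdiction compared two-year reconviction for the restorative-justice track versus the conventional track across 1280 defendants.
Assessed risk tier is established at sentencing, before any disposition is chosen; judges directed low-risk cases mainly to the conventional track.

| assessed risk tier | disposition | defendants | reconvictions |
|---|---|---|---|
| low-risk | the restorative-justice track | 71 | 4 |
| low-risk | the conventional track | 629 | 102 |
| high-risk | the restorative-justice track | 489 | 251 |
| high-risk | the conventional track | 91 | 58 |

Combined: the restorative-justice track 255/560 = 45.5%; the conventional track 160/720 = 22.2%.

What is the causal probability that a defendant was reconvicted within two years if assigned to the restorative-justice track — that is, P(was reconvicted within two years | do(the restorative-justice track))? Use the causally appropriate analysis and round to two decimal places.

0.26

the restorative-justice track is lower inside every assessed risk tier stratum but the conventional track is lower in aggregate. Whether to stratify depends on how assessed risk tier relates to the disposition.
Here assessed risk tier is a common cause — it drives both which disposition a case falls under and the outcome. The crude comparison mixes populations; the stratum-specific rates are the causally relevant ones.
Standardising the restorative-justice track to the population assessed risk tier mix: 0.547·4/71 + 0.453·251/489 = 0.263.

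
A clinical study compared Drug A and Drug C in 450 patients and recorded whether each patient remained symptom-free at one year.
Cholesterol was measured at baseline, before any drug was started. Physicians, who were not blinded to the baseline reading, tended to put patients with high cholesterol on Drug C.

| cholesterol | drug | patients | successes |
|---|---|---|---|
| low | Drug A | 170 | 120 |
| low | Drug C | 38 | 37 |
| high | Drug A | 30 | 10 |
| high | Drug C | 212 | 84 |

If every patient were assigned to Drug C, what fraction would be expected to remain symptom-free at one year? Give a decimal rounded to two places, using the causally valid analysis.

0.66

Cholesterol differs across drugs for reasons unrelated to any effect of the drug itself, and it separately predicts the outcome — a classic confounder. We must compare within cholesterol levels.
Standardising Drug C to the population cholesterol mix: 0.462·37/38 + 0.538·84/212 = 0.663.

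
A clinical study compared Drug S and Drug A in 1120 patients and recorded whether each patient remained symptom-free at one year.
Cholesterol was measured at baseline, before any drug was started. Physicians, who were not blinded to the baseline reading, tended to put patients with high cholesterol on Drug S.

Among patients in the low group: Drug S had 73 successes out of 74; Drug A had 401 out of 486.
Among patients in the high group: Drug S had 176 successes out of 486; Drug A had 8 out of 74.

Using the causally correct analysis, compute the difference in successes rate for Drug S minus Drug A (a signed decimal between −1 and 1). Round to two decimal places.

Cholesterol satisfies the back-door criterion: it is not a descendant of the drug, and it blocks the spurious path from drug to outcome. Adjusting for it (i.e., using the within-cholesterol rates) gives the causal effect.
Adjusting over the population distribution of cholesterol: 0.500·(0.986−0.825) + 0.500·(0.362−0.108) = +0.208.

+0.21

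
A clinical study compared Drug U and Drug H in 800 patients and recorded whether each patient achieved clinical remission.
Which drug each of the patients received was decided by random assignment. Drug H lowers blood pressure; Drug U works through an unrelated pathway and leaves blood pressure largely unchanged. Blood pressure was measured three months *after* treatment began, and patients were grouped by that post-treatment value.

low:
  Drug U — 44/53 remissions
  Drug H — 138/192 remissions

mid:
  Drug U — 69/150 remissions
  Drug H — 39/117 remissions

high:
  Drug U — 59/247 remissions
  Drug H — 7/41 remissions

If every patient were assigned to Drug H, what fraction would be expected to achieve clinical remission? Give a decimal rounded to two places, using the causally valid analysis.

Within every blood pressure level Drug U has the higher rate, yet pooled Drug H does — Simpson's reversal.
Blood pressure is downstream of the drug. One should not condition on a consequence of treatment, so the overall rates are the right comparison.
So P(outcome | do(Drug H)) is just the pooled rate for Drug H: 184/350 = 0.526.

0.53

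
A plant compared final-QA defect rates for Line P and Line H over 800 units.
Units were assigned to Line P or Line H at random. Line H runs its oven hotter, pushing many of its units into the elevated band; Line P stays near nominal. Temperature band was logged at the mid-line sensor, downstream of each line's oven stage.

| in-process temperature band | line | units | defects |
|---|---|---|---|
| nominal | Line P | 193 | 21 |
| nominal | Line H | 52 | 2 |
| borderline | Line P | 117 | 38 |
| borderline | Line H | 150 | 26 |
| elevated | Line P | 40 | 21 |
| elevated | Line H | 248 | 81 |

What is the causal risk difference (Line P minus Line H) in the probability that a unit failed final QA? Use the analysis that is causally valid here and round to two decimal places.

-0.01

The stratified and pooled comparisons disagree (Line H wins within each in-process temperature band; Line P wins overall), so the answer turns on the causal role of in-process temperature band.
In-process temperature band here is a post-treatment variable shaped by the line; conditioning on it would introduce bias rather than remove it. The overall comparison is the causal one.
The causal difference is the pooled difference: 0.229 − 0.242 = -0.014.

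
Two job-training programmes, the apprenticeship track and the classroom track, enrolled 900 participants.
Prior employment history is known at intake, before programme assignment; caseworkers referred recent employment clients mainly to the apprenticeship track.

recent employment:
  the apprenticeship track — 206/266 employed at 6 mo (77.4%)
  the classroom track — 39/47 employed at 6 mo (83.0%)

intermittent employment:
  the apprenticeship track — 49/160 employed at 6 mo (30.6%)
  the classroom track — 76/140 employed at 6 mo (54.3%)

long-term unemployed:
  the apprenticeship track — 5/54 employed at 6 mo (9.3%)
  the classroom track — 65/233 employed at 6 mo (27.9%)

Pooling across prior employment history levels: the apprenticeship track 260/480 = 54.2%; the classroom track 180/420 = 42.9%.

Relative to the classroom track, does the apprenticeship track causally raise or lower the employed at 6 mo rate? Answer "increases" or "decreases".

decreases

The imbalance in prior employment history arose from how participants were allocated, not from anything the programme did; and prior employment history independently affects the outcome. The pooled gap is confounded — condition on prior employment history.
Within each level — recent employment: 77.4% vs 83.0%; intermittent employment: 30.6% vs 54.3%; long-term unemployed: 9.3% vs 27.9% — the classroom track is higher every time.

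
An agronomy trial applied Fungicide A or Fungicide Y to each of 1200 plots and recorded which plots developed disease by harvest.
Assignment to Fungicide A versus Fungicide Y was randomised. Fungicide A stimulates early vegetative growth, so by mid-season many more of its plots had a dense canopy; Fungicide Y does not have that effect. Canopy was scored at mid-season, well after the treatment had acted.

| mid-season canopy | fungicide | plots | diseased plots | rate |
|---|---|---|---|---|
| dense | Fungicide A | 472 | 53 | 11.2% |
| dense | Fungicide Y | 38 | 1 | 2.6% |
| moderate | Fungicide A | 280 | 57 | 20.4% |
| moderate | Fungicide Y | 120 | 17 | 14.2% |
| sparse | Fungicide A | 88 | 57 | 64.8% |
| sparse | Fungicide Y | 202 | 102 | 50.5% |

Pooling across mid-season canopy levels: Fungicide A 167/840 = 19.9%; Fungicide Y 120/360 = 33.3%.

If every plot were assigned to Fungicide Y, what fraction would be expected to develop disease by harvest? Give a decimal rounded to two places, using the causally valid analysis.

Mid-season canopy is recorded after the fungicide and is itself shifted by it — it sits on the causal path from fungicide to outcome. Conditioning on a mediator would strip out part of the effect we want; the pooled comparison gives the total causal effect.
So P(outcome | do(Fungicide Y)) is just the pooled rate for Fungicide Y: 120/360 = 0.333.

0.33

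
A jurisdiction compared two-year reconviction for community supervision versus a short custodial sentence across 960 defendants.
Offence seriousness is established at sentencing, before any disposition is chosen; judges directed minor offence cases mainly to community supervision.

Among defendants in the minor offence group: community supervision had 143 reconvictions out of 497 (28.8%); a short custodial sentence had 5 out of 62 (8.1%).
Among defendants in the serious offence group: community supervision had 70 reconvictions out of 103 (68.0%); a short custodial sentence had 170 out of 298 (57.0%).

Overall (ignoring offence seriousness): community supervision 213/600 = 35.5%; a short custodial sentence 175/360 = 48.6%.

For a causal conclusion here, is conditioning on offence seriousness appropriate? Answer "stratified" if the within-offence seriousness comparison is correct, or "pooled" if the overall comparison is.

a short custodial sentence is lower inside every offence seriousness stratum but community supervision is lower in aggregate. Whether to stratify depends on how offence seriousness relates to the disposition.
Here offence seriousness is a common cause — it drives both which disposition a case falls under and the outcome. The crude comparison mixes populations; the stratum-specific rates are the causally relevant ones.
Within each level — minor offence: 28.8% vs 8.1%; serious offence: 68.0% vs 57.0% — a short custodial sentence is lower every time.

stratified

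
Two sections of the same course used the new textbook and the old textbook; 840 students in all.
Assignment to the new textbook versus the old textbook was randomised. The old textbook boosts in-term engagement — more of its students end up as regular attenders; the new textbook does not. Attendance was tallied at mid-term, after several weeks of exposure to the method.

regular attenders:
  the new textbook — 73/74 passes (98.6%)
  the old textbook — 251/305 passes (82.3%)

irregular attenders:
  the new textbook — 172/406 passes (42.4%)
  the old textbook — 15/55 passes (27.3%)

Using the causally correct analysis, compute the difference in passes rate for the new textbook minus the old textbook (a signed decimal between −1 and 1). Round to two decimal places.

The stratified and pooled comparisons disagree (the new textbook wins within each mid-term attendance; the old textbook wins overall), so the answer turns on the causal role of mid-term attendance.
Stratifying would compare teaching methods among students the teaching methods themselves sorted into mid-term attendance groups — a form of selection on an intermediate. The unconditioned pooled rates give the total causal effect.
The causal difference is the pooled difference: 0.510 − 0.739 = -0.228.

-0.23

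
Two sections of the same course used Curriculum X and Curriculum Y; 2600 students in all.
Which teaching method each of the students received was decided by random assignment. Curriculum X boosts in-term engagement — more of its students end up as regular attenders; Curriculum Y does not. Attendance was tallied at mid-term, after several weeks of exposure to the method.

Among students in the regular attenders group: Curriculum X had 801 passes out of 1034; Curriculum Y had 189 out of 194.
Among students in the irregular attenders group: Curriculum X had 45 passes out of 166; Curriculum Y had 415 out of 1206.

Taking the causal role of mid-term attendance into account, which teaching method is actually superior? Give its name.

The mid-term attendance-specific comparison favours Curriculum Y throughout, but the pooled figures favour Curriculum X. The question is whether to condition on mid-term attendance.
Mid-term attendance is recorded after the teaching method and is itself shifted by it — it sits on the causal path from teaching method to outcome. Conditioning on a mediator would strip out part of the effect we want; the pooled comparison gives the total causal effect.
Pooled: Curriculum X 70.5% vs Curriculum Y 43.1%; Curriculum X is higher overall.

Curriculum X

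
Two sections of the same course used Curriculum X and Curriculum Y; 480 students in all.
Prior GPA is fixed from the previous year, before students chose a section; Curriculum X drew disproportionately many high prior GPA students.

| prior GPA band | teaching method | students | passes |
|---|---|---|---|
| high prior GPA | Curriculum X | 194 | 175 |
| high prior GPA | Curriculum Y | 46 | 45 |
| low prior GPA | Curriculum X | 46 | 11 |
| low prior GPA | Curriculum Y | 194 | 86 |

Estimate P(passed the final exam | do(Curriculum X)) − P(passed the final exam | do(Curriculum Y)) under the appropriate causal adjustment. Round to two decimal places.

-0.14

Here prior GPA band is a common cause — it drives both which teaching method a case falls under and the outcome. The crude comparison mixes populations; the stratum-specific rates are the causally relevant ones.
Adjusting over the population distribution of prior GPA band: 0.500·(0.902−0.978) + 0.500·(0.239−0.443) = -0.140.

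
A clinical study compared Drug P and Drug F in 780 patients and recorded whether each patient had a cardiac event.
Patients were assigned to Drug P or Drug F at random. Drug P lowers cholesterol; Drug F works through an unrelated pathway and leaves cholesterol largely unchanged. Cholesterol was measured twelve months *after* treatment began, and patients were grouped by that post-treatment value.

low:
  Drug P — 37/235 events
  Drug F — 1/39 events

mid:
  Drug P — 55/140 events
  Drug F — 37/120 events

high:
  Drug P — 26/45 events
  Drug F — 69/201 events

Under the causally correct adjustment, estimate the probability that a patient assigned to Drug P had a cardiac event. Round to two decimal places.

Within every cholesterol level Drug F has the lower rate, yet pooled Drug P does — Simpson's reversal.
Cholesterol is downstream of the drug. One should not condition on a consequence of treatment, so the overall rates are the right comparison.
So P(outcome | do(Drug P)) is just the pooled rate for Drug P: 118/420 = 0.281.

0.28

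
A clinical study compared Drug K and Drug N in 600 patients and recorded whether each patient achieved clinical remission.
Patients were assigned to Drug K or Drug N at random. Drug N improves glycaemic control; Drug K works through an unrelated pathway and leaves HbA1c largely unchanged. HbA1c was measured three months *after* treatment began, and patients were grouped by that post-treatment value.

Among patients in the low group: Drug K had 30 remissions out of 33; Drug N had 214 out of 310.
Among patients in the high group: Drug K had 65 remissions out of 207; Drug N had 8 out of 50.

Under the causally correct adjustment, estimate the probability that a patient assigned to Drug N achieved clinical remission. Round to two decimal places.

Within every HbA1c level Drug K has the higher rate, yet pooled Drug N does — Simpson's reversal.
HbA1c is downstream of the drug. One should not condition on a consequence of treatment, so the overall rates are the right comparison.
So P(outcome | do(Drug N)) is just the pooled rate for Drug N: 222/360 = 0.617.

0.62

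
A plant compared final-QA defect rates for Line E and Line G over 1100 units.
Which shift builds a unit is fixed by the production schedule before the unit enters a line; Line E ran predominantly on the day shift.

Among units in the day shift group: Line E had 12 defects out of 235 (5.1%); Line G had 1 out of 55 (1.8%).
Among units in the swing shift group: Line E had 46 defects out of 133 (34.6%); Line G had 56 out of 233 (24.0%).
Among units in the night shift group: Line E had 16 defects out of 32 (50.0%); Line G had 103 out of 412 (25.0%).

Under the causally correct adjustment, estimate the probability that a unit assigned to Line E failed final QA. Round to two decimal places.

0.33

The imbalance in shift arose from how units were allocated, not from anything the line did; and shift independently affects the outcome. The pooled gap is confounded — condition on shift.
Standardising Line E to the population shift mix: 0.264·12/235 + 0.333·46/133 + 0.404·16/32 = 0.330.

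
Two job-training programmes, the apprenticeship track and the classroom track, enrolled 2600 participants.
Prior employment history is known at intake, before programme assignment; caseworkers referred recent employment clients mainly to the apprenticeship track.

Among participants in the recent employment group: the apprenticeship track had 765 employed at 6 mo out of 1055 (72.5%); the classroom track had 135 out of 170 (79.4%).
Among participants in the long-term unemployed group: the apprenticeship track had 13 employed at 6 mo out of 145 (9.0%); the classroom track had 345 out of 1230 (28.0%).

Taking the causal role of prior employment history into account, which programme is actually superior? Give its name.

The prior employment history-specific comparison favours the classroom track throughout, but the pooled figures favour the apprenticeship track. The question is whether to condition on prior employment history.
Prior employment history satisfies the back-door criterion: it is not a descendant of the programme, and it blocks the spurious path from programme to outcome. Adjusting for it (i.e., using the within-prior employment history rates) gives the causal effect.
Within each level — recent employment: 72.5% vs 79.4%; long-term unemployed: 9.0% vs 28.0% — the classroom track is higher every time.

the classroom track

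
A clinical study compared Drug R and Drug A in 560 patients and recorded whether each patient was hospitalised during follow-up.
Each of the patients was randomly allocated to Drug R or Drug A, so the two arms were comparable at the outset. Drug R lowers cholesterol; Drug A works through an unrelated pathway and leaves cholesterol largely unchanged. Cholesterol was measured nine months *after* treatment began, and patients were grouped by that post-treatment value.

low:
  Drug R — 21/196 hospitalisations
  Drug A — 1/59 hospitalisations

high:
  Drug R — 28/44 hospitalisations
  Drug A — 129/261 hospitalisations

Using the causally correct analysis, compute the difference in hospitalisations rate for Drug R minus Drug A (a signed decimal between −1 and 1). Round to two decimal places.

-0.20

Cholesterol is downstream of the drug. One should not condition on a consequence of treatment, so the overall rates are the right comparison.
The causal difference is the pooled difference: 0.204 − 0.406 = -0.202.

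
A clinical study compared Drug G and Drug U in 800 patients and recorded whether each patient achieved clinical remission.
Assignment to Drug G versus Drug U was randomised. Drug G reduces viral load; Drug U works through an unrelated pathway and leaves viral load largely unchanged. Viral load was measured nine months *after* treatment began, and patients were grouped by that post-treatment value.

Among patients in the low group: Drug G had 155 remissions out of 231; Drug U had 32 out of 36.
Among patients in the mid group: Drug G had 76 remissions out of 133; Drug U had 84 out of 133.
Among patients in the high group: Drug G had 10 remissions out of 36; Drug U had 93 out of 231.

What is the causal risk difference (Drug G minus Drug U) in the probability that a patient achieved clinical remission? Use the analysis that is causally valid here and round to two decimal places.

The viral load-specific comparison favours Drug U throughout, but the pooled figures favour Drug G. The question is whether to condition on viral load.
Viral load is recorded after the drug and is itself shifted by it — it sits on the causal path from drug to outcome. Conditioning on a mediator would strip out part of the effect we want; the pooled comparison gives the total causal effect.
The causal difference is the pooled difference: 0.603 − 0.522 = +0.080.

+0.08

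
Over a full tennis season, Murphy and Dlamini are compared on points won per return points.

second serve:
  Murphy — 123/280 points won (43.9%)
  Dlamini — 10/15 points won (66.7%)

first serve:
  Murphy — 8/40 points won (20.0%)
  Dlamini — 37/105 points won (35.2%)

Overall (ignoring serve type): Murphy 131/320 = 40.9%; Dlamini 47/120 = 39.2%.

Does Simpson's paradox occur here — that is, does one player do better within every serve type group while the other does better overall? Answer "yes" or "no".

yes

Within each serve type level (second serve 43.9% vs 66.7%; first serve 20.0% vs 35.2%), Dlamini has the higher rate every time. Pooled: 40.9% vs 39.2% — Murphy has the higher rate overall. The two comparisons disagree.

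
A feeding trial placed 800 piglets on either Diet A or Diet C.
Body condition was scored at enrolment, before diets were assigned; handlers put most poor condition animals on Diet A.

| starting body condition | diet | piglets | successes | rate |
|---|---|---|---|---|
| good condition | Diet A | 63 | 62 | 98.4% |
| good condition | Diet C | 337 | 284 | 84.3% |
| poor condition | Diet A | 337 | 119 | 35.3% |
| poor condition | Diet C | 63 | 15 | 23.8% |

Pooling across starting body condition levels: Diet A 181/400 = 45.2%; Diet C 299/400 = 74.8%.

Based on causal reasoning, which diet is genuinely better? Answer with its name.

Diet A

The imbalance in starting body condition arose from how piglets were allocated, not from anything the diet did; and starting body condition independently affects the outcome. The pooled gap is confounded — condition on starting body condition.
Within each level — good condition: 98.4% vs 84.3%; poor condition: 35.3% vs 23.8% — Diet A is higher every time.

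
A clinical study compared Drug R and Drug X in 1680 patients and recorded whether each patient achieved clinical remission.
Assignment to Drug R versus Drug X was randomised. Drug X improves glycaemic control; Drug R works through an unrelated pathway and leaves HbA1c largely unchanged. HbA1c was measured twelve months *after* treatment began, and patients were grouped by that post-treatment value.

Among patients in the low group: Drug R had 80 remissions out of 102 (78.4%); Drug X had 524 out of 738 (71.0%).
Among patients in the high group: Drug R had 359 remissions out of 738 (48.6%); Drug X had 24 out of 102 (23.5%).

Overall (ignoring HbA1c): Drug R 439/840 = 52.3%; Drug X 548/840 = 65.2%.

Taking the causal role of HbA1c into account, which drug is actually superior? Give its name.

Drug R is higher inside every HbA1c stratum but Drug X is higher in aggregate. Whether to stratify depends on how HbA1c relates to the drug.
Stratifying would compare drugs among patients the drugs themselves sorted into HbA1c groups — a form of selection on an intermediate. The unconditioned pooled rates give the total causal effect.
Pooled: Drug R 52.3% vs Drug X 65.2%; Drug X is higher overall.

Drug X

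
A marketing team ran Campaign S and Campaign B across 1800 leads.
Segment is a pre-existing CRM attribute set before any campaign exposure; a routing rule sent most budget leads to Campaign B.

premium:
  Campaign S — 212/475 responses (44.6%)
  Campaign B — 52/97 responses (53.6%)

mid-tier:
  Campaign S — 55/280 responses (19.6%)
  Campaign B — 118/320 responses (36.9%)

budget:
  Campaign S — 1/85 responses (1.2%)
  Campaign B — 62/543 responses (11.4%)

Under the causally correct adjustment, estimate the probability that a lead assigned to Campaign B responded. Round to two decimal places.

Campaign B is higher inside every customer segment stratum but Campaign S is higher in aggregate. Whether to stratify depends on how customer segment relates to the campaign.
Nothing the campaign does changes customer segment; the imbalance is an allocation artefact. With customer segment also predicting the outcome, the pooled figure is confounded, and the within-stratum comparison is the causal one.
Standardising Campaign B to the population customer segment mix: 0.318·52/97 + 0.333·118/320 + 0.349·62/543 = 0.333.

0.33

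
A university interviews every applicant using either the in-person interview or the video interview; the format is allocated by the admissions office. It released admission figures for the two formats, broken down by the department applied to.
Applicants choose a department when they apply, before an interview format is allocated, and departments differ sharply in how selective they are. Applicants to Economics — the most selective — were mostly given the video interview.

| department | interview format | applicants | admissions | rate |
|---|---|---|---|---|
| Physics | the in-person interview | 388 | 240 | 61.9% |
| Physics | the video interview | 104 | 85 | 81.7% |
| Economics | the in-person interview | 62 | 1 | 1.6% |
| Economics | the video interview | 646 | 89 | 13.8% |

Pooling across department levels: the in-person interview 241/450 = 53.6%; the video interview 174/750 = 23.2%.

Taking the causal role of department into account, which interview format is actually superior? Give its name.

Within every department level the video interview has the higher rate, yet pooled the in-person interview does — Simpson's reversal.
Department differs across interview formats for reasons unrelated to any effect of the interview format itself, and it separately predicts the outcome — a classic confounder. We must compare within department levels.
Within each level — Physics: 61.9% vs 81.7%; Economics: 1.6% vs 13.8% — the video interview is higher every time.

the video interview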